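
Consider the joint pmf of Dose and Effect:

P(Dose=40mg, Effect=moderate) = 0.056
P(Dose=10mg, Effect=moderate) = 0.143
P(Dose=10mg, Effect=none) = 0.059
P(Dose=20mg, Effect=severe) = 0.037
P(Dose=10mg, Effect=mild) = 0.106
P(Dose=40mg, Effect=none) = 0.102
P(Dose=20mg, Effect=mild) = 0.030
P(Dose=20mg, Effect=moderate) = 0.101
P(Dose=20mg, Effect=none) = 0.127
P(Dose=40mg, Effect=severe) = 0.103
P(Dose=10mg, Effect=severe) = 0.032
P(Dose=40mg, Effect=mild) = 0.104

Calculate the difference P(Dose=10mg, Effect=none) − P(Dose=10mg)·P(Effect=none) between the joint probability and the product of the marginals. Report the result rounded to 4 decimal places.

P(Dose=10mg) = 0.059 + 0.106 + 0.143 + 0.032 = 0.340.
P(Effect=none) = 0.059 + 0.127 + 0.102 = 0.288.
P(Dose=10mg, Effect=none) − P(Dose=10mg)P(Effect=none) = 0.059 − 0.340×0.288 = -0.0389.

-0.0389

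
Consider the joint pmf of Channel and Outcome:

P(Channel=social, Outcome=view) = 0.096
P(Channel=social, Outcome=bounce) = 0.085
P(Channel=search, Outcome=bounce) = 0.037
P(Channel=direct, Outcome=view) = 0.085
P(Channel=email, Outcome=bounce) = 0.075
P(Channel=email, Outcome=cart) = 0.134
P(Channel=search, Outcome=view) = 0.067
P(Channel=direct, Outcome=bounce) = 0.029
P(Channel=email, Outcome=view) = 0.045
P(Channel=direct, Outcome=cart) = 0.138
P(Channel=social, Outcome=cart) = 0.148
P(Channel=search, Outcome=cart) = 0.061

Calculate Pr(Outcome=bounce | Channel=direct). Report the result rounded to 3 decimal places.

0.115

P(Channel=direct) = 0.029 + 0.085 + 0.138 = 0.252.
P(Outcome=bounce | Channel=direct) = 0.029/0.252 = 0.115.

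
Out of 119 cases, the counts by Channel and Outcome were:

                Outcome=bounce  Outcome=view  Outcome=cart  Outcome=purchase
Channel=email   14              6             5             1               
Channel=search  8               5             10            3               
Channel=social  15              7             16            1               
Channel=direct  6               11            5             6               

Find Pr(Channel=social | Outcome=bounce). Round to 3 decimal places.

0.349

Total with Outcome=bounce: 14 + 8 + 15 + 6 = 43.
P(Channel=social | Outcome=bounce) = 15/43 = 0.349.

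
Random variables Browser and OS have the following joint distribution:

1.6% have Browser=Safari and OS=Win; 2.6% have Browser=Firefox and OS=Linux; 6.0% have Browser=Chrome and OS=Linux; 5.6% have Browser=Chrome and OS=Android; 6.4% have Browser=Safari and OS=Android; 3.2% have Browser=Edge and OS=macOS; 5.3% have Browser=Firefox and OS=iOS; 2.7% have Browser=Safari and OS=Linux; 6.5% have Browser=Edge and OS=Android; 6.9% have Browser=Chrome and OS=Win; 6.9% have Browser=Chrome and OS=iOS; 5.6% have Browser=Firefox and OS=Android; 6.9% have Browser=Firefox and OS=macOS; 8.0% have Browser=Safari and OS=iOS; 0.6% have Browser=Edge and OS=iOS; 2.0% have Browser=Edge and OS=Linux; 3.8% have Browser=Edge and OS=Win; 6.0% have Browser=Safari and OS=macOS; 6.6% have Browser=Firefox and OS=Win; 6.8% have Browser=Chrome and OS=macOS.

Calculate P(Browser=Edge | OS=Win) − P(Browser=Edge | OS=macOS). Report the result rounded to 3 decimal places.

0.061

P(OS=Win) = 0.069 + 0.066 + 0.016 + 0.038 = 0.189; P(Browser=Edge | OS=Win) = 0.038/0.189 = 0.2011.
P(OS=macOS) = 0.068 + 0.069 + 0.060 + 0.032 = 0.229; P(Browser=Edge | OS=macOS) = 0.032/0.229 = 0.1397.
Difference = 0.061.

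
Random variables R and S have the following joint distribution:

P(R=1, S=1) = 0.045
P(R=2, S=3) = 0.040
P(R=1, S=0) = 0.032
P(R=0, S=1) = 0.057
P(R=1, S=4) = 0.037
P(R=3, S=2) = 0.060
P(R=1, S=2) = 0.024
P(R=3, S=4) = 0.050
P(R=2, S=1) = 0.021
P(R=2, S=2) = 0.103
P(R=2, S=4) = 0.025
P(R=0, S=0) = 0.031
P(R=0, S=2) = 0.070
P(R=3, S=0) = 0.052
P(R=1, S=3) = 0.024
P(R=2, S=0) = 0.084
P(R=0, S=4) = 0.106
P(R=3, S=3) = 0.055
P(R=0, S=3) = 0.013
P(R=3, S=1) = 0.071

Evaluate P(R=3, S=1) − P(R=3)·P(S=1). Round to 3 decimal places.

P(R=3) = 0.052 + 0.071 + 0.060 + 0.055 + 0.050 = 0.288.
P(S=1) = 0.057 + 0.045 + 0.021 + 0.071 = 0.194.
P(R=3, S=1) − P(R=3)P(S=1) = 0.071 − 0.288×0.194 = 0.015.

0.015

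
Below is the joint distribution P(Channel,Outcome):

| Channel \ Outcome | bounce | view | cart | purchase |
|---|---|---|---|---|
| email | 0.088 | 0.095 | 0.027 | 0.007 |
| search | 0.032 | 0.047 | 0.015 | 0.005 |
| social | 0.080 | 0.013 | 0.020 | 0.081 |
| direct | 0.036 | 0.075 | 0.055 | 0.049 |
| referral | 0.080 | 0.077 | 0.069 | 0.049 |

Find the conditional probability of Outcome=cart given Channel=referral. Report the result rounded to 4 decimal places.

P(Channel=referral) = 0.080 + 0.077 + 0.069 + 0.049 = 0.275.
P(Outcome=cart | Channel=referral) = 0.069/0.275 = 0.2509.

0.2509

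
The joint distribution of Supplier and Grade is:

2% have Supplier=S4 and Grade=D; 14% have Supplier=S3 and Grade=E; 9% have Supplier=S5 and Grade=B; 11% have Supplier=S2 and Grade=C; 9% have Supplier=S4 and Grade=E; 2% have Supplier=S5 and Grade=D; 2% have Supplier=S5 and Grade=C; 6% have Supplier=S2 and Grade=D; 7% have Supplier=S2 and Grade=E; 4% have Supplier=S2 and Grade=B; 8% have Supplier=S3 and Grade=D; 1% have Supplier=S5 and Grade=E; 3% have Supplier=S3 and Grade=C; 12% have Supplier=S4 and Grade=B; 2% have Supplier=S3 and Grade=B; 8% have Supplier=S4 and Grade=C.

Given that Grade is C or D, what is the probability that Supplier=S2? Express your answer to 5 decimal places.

P(Grade=C) = 0.11 + 0.03 + 0.08 + 0.02 = 0.24.
P(Grade=D) = 0.06 + 0.08 + 0.02 + 0.02 = 0.18.
P(Grade ∈ {C, D}) = 0.24 + 0.18 = 0.42; P(Supplier=S2, Grade ∈ {C, D}) = 0.11 + 0.06 = 0.17.
P(Supplier=S2 | Grade ∈ {C, D}) = 0.17/0.42 = 0.40476.

0.40476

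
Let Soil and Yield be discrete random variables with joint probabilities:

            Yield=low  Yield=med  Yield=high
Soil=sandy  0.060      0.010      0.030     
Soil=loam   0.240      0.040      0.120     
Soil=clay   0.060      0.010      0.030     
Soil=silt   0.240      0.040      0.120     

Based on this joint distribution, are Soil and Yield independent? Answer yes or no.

yes

Every cell satisfies P(Soil,Yield) = P(Soil)·P(Yield). For instance P(Soil=silt) = 0.400, P(Yield=high) = 0.300, and 0.400×0.300 = 0.120 matches the joint entry. So Soil and Yield are independent.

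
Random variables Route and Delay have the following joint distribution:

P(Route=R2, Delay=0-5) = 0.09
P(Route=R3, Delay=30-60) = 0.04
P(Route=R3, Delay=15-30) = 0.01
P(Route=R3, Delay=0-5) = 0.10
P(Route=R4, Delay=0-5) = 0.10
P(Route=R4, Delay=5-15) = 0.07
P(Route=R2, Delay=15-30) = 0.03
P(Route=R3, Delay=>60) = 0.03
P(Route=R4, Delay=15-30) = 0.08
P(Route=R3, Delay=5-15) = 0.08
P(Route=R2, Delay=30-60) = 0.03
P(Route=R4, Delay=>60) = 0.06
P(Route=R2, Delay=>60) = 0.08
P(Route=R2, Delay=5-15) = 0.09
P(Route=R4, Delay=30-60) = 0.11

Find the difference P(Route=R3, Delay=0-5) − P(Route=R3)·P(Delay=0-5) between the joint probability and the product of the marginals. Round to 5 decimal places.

0.02460

P(Route=R3) = 0.10 + 0.08 + 0.01 + 0.04 + 0.03 = 0.26.
P(Delay=0-5) = 0.09 + 0.10 + 0.10 = 0.29.
P(Route=R3, Delay=0-5) − P(Route=R3)P(Delay=0-5) = 0.10 − 0.26×0.29 = 0.02460.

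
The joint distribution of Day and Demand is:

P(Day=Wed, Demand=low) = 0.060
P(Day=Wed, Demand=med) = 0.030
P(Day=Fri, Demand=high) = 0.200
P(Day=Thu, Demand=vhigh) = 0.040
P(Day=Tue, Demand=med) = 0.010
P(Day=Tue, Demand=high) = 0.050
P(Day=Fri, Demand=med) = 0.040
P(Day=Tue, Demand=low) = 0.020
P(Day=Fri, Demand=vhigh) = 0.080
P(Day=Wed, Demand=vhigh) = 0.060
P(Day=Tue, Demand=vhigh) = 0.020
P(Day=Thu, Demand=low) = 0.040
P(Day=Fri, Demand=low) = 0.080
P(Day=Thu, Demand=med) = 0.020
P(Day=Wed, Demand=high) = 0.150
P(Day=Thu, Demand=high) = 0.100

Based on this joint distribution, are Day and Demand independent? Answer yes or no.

Every cell satisfies P(Day,Demand) = P(Day)·P(Demand). For instance P(Day=Tue) = 0.100, P(Demand=high) = 0.500, and 0.100×0.500 = 0.050 matches the joint entry. So Day and Demand are independent.

yes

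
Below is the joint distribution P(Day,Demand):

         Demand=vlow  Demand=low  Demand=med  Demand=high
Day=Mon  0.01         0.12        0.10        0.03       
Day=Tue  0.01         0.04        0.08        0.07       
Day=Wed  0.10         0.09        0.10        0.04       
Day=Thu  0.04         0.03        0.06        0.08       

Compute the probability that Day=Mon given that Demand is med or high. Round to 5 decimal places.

P(Demand=med) = 0.10 + 0.08 + 0.10 + 0.06 = 0.34.
P(Demand=high) = 0.03 + 0.07 + 0.04 + 0.08 = 0.22.
P(Demand ∈ {med, high}) = 0.34 + 0.22 = 0.56; P(Day=Mon, Demand ∈ {med, high}) = 0.10 + 0.03 = 0.13.
P(Day=Mon | Demand ∈ {med, high}) = 0.13/0.56 = 0.23214.

0.23214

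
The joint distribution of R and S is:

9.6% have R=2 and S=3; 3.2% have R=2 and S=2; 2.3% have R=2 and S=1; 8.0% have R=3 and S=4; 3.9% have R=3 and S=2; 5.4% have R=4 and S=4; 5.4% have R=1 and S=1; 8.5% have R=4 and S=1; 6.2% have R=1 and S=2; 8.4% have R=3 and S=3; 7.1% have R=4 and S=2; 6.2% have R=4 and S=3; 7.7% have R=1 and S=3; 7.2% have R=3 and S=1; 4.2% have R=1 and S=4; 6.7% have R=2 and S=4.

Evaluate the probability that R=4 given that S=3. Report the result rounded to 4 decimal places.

0.1944

P(S=3) = 0.077 + 0.096 + 0.084 + 0.062 = 0.319.
P(R=4 | S=3) = 0.062/0.319 = 0.1944.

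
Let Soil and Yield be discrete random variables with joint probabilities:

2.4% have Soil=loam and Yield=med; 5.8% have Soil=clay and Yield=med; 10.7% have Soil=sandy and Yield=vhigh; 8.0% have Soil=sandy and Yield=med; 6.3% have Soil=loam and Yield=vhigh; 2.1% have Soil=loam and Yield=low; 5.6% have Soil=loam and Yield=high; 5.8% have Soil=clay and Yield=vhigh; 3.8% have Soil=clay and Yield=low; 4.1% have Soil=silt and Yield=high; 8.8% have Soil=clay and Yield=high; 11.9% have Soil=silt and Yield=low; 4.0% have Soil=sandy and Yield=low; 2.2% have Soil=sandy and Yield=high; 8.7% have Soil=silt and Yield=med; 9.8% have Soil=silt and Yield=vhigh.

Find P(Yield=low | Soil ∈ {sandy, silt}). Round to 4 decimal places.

P(Soil=sandy) = 0.040 + 0.080 + 0.022 + 0.107 = 0.249.
P(Soil=silt) = 0.119 + 0.087 + 0.041 + 0.098 = 0.345.
P(Soil ∈ {sandy, silt}) = 0.249 + 0.345 = 0.594; P(Yield=low, Soil ∈ {sandy, silt}) = 0.040 + 0.119 = 0.159.
P(Yield=low | Soil ∈ {sandy, silt}) = 0.159/0.594 = 0.2677.

0.2677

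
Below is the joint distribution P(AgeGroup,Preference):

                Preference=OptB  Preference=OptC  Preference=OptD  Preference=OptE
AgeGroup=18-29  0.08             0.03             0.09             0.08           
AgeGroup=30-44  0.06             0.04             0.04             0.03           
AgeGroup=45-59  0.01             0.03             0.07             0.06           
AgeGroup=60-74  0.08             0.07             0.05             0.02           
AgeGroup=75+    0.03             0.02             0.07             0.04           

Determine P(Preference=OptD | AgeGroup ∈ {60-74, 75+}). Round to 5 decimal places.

P(AgeGroup=60-74) = 0.08 + 0.07 + 0.05 + 0.02 = 0.22.
P(AgeGroup=75+) = 0.03 + 0.02 + 0.07 + 0.04 = 0.16.
P(AgeGroup ∈ {60-74, 75+}) = 0.22 + 0.16 = 0.38; P(Preference=OptD, AgeGroup ∈ {60-74, 75+}) = 0.05 + 0.07 = 0.12.
P(Preference=OptD | AgeGroup ∈ {60-74, 75+}) = 0.12/0.38 = 0.31579.

0.31579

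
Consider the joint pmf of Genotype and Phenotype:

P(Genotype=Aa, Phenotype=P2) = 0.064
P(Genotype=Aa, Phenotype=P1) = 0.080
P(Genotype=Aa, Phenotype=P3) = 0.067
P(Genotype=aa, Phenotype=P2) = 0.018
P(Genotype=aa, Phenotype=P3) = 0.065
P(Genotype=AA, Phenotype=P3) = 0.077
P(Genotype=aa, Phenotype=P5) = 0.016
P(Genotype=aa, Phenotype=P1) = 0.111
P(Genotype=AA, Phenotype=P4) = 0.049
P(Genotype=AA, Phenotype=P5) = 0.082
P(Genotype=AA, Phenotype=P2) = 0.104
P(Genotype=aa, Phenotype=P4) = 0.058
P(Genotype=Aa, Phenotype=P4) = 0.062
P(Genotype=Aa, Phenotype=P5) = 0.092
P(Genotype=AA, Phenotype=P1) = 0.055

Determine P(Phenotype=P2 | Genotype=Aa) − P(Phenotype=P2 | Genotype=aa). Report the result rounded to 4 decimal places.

0.1082

P(Genotype=Aa) = 0.080 + 0.064 + 0.067 + 0.062 + 0.092 = 0.365; P(Phenotype=P2 | Genotype=Aa) = 0.064/0.365 = 0.17534.
P(Genotype=aa) = 0.111 + 0.018 + 0.065 + 0.058 + 0.016 = 0.268; P(Phenotype=P2 | Genotype=aa) = 0.018/0.268 = 0.06716.
Difference = 0.1082.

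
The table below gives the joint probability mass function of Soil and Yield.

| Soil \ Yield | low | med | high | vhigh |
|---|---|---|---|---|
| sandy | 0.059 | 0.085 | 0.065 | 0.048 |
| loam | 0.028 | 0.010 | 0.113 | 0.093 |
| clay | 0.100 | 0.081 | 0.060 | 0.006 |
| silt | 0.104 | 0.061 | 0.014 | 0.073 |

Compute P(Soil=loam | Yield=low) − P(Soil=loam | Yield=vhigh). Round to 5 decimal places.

-0.32651

P(Yield=low) = 0.059 + 0.028 + 0.100 + 0.104 = 0.291; P(Soil=loam | Yield=low) = 0.028/0.291 = 0.096220.
P(Yield=vhigh) = 0.048 + 0.093 + 0.006 + 0.073 = 0.220; P(Soil=loam | Yield=vhigh) = 0.093/0.220 = 0.422727.
Difference = -0.32651.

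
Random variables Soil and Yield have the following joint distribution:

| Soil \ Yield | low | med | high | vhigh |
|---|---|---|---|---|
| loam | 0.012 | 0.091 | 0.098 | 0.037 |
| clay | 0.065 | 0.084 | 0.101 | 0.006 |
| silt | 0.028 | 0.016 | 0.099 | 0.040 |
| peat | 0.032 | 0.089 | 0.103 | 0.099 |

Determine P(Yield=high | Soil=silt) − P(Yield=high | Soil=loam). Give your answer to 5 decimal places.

0.12922

P(Soil=silt) = 0.028 + 0.016 + 0.099 + 0.040 = 0.183; P(Yield=high | Soil=silt) = 0.099/0.183 = 0.540984.
P(Soil=loam) = 0.012 + 0.091 + 0.098 + 0.037 = 0.238; P(Yield=high | Soil=loam) = 0.098/0.238 = 0.411765.
Difference = 0.12922.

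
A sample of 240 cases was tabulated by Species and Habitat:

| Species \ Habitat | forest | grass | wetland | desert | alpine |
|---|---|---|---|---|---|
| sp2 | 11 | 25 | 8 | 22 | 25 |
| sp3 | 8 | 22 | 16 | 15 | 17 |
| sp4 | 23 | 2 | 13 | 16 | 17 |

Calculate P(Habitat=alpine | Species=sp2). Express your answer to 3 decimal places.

Total with Species=sp2: 11 + 25 + 8 + 22 + 25 = 91.
P(Habitat=alpine | Species=sp2) = 25/91 = 0.275.

0.275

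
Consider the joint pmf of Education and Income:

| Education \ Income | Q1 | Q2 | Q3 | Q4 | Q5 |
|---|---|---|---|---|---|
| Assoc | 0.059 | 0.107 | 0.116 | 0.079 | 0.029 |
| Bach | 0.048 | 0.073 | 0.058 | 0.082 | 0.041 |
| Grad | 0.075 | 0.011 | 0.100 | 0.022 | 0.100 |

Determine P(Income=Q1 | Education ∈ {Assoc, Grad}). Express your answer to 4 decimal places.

P(Education=Assoc) = 0.059 + 0.107 + 0.116 + 0.079 + 0.029 = 0.390.
P(Education=Grad) = 0.075 + 0.011 + 0.100 + 0.022 + 0.100 = 0.308.
P(Education ∈ {Assoc, Grad}) = 0.390 + 0.308 = 0.698; P(Income=Q1, Education ∈ {Assoc, Grad}) = 0.059 + 0.075 = 0.134.
P(Income=Q1 | Education ∈ {Assoc, Grad}) = 0.134/0.698 = 0.1920.

0.1920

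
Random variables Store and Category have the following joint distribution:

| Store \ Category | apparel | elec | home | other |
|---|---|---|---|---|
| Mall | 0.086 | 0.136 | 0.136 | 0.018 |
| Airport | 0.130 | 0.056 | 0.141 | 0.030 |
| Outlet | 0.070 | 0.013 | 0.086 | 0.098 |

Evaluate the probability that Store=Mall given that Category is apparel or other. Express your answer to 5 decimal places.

0.24074

P(Category=apparel) = 0.086 + 0.130 + 0.070 = 0.286.
P(Category=other) = 0.018 + 0.030 + 0.098 = 0.146.
P(Category ∈ {apparel, other}) = 0.286 + 0.146 = 0.432; P(Store=Mall, Category ∈ {apparel, other}) = 0.086 + 0.018 = 0.104.
P(Store=Mall | Category ∈ {apparel, other}) = 0.104/0.432 = 0.24074.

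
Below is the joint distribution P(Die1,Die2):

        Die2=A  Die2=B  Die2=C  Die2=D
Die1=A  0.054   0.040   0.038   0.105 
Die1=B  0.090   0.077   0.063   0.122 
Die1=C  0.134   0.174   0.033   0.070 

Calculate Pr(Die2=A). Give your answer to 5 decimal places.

P(Die2=A) = 0.054 + 0.090 + 0.134 = 0.278.

0.27800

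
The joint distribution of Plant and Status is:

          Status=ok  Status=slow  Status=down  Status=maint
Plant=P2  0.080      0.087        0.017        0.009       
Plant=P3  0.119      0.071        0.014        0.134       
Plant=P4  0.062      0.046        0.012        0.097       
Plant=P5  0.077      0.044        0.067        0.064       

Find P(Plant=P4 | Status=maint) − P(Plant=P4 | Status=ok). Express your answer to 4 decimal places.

0.1356

P(Status=maint) = 0.009 + 0.134 + 0.097 + 0.064 = 0.304; P(Plant=P4 | Status=maint) = 0.097/0.304 = 0.31908.
P(Status=ok) = 0.080 + 0.119 + 0.062 + 0.077 = 0.338; P(Plant=P4 | Status=ok) = 0.062/0.338 = 0.18343.
Difference = 0.1356.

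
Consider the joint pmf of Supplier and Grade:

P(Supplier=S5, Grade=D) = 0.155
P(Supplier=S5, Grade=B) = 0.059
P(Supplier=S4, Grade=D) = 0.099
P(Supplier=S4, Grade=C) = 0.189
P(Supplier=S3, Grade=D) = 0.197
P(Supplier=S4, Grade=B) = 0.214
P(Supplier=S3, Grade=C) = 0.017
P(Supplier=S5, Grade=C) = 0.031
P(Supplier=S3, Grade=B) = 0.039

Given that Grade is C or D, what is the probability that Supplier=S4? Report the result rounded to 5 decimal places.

0.41860

P(Grade=C) = 0.017 + 0.189 + 0.031 = 0.237.
P(Grade=D) = 0.197 + 0.099 + 0.155 = 0.451.
P(Grade ∈ {C, D}) = 0.237 + 0.451 = 0.688; P(Supplier=S4, Grade ∈ {C, D}) = 0.189 + 0.099 = 0.288.
P(Supplier=S4 | Grade ∈ {C, D}) = 0.288/0.688 = 0.41860.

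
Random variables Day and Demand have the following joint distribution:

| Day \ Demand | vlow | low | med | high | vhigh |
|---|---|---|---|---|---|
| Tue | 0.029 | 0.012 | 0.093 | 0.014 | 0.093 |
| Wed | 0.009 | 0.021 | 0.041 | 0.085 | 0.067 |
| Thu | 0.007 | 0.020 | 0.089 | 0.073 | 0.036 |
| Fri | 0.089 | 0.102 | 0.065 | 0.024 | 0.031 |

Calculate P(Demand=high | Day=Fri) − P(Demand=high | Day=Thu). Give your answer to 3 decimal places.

P(Day=Fri) = 0.089 + 0.102 + 0.065 + 0.024 + 0.031 = 0.311; P(Demand=high | Day=Fri) = 0.024/0.311 = 0.0772.
P(Day=Thu) = 0.007 + 0.020 + 0.089 + 0.073 + 0.036 = 0.225; P(Demand=high | Day=Thu) = 0.073/0.225 = 0.3244.
Difference = -0.247.

-0.247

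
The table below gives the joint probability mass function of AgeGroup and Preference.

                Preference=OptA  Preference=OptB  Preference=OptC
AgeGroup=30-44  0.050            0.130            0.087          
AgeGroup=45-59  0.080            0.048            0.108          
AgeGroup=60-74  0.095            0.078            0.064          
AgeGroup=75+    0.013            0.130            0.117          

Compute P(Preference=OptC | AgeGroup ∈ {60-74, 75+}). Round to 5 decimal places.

0.36419

P(AgeGroup=60-74) = 0.095 + 0.078 + 0.064 = 0.237.
P(AgeGroup=75+) = 0.013 + 0.130 + 0.117 = 0.260.
P(AgeGroup ∈ {60-74, 75+}) = 0.237 + 0.260 = 0.497; P(Preference=OptC, AgeGroup ∈ {60-74, 75+}) = 0.064 + 0.117 = 0.181.
P(Preference=OptC | AgeGroup ∈ {60-74, 75+}) = 0.181/0.497 = 0.36419.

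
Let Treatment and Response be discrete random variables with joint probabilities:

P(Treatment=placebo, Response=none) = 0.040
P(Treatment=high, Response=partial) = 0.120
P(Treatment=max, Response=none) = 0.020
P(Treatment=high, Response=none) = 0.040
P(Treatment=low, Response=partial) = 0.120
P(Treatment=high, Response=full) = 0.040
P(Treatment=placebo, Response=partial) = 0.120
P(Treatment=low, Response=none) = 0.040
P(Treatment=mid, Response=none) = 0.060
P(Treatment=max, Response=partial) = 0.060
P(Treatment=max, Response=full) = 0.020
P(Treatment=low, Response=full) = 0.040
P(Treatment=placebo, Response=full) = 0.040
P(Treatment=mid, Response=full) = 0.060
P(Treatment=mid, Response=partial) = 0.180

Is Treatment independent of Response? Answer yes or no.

Every cell satisfies P(Treatment,Response) = P(Treatment)·P(Response). For instance P(Treatment=mid) = 0.300, P(Response=partial) = 0.600, and 0.300×0.600 = 0.180 matches the joint entry. So Treatment and Response are independent.

yes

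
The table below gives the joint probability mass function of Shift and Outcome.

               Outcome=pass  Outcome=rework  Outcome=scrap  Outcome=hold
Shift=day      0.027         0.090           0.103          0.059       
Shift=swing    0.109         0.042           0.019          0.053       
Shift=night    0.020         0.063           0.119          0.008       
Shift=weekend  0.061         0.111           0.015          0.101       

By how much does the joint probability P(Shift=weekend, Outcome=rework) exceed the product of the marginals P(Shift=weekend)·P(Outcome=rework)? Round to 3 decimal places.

0.023

P(Shift=weekend) = 0.061 + 0.111 + 0.015 + 0.101 = 0.288.
P(Outcome=rework) = 0.090 + 0.042 + 0.063 + 0.111 = 0.306.
P(Shift=weekend, Outcome=rework) − P(Shift=weekend)P(Outcome=rework) = 0.111 − 0.288×0.306 = 0.023.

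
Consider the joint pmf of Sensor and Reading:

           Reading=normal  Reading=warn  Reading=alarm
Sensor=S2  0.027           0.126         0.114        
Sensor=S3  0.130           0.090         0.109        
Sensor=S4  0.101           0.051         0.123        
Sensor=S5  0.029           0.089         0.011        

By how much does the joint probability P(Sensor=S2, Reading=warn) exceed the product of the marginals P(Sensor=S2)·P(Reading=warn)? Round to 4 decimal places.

0.0309

P(Sensor=S2) = 0.027 + 0.126 + 0.114 = 0.267.
P(Reading=warn) = 0.126 + 0.090 + 0.051 + 0.089 = 0.356.
P(Sensor=S2, Reading=warn) − P(Sensor=S2)P(Reading=warn) = 0.126 − 0.267×0.356 = 0.0309.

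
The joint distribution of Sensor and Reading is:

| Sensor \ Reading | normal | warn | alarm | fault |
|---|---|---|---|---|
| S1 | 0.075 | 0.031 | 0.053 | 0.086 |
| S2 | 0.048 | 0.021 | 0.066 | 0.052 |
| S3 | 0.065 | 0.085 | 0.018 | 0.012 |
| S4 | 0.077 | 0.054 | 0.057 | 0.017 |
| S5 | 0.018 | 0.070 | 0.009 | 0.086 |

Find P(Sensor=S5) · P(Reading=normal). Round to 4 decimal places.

P(Sensor=S5) = 0.018 + 0.070 + 0.009 + 0.086 = 0.183.
P(Reading=normal) = 0.075 + 0.048 + 0.065 + 0.077 + 0.018 = 0.283.
Product: 0.183 × 0.283 = 0.0518.

0.0518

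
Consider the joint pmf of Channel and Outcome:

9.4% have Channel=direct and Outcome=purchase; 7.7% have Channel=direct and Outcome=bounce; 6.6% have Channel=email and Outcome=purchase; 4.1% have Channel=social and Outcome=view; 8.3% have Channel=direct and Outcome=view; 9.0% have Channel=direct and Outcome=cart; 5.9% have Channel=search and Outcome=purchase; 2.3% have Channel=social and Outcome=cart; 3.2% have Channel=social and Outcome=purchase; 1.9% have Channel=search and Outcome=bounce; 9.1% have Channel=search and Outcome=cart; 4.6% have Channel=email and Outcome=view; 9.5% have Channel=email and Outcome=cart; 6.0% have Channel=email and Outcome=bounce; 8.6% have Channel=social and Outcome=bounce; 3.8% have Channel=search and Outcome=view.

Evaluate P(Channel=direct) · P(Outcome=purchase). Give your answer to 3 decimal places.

P(Channel=direct) = 0.077 + 0.083 + 0.090 + 0.094 = 0.344.
P(Outcome=purchase) = 0.066 + 0.059 + 0.032 + 0.094 = 0.251.
Product: 0.344 × 0.251 = 0.086.

0.086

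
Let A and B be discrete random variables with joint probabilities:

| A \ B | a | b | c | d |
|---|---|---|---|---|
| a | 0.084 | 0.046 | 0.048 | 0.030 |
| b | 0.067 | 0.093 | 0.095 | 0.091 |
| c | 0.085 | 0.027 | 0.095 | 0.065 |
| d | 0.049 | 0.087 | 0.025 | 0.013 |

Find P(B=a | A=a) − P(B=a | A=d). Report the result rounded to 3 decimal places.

0.122

P(A=a) = 0.084 + 0.046 + 0.048 + 0.030 = 0.208; P(B=a | A=a) = 0.084/0.208 = 0.4038.
P(A=d) = 0.049 + 0.087 + 0.025 + 0.013 = 0.174; P(B=a | A=d) = 0.049/0.174 = 0.2816.
Difference = 0.122.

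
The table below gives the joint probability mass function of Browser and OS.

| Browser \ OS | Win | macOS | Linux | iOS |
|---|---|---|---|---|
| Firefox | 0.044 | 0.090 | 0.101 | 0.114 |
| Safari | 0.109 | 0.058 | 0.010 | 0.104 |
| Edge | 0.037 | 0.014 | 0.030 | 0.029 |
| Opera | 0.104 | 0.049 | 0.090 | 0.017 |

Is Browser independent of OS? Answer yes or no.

no

P(Browser=Firefox) = 0.349 and P(OS=Win) = 0.294, so their product is 0.10261, but P(Browser=Firefox, OS=Win) = 0.044. Since these differ, Browser and OS are not independent.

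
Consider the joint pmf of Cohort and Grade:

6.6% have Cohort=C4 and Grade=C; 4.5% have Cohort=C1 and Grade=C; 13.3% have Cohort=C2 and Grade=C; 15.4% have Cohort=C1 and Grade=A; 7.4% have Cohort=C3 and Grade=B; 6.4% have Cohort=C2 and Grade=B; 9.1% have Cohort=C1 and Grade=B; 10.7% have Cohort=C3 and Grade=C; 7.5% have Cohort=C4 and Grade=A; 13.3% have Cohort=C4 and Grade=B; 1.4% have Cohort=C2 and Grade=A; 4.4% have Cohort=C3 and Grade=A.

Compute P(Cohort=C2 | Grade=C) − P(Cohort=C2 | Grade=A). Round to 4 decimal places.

P(Grade=C) = 0.045 + 0.133 + 0.107 + 0.066 = 0.351; P(Cohort=C2 | Grade=C) = 0.133/0.351 = 0.37892.
P(Grade=A) = 0.154 + 0.014 + 0.044 + 0.075 = 0.287; P(Cohort=C2 | Grade=A) = 0.014/0.287 = 0.04878.
Difference = 0.3301.

0.3301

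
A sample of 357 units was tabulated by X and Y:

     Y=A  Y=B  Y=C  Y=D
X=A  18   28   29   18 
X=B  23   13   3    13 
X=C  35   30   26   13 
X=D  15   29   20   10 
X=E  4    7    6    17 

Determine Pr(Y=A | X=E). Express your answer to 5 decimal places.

Total with X=E: 4 + 7 + 6 + 17 = 34.
P(Y=A | X=E) = 4/34 = 0.11765.

0.11765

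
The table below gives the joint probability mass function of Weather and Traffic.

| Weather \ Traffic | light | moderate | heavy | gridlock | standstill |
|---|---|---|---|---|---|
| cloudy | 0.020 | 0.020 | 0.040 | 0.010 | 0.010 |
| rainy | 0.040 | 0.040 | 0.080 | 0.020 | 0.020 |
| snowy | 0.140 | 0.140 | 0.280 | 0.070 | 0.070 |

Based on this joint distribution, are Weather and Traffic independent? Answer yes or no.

Every cell satisfies P(Weather,Traffic) = P(Weather)·P(Traffic). For instance P(Weather=cloudy) = 0.100, P(Traffic=gridlock) = 0.100, and 0.100×0.100 = 0.010 matches the joint entry. So Weather and Traffic are independent.

yes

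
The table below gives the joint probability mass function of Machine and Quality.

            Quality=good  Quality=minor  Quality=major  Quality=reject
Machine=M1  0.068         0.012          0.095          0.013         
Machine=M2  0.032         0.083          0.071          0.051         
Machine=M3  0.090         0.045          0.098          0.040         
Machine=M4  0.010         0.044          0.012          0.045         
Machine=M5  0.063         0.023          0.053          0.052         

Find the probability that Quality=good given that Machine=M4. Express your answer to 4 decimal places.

P(Machine=M4) = 0.010 + 0.044 + 0.012 + 0.045 = 0.111.
P(Quality=good | Machine=M4) = 0.010/0.111 = 0.0901.

0.0901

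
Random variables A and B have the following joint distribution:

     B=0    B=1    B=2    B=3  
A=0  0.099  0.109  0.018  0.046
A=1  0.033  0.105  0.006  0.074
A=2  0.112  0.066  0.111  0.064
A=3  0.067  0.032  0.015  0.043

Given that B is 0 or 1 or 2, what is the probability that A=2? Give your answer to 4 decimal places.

0.3739

P(B=0) = 0.099 + 0.033 + 0.112 + 0.067 = 0.311.
P(B=1) = 0.109 + 0.105 + 0.066 + 0.032 = 0.312.
P(B=2) = 0.018 + 0.006 + 0.111 + 0.015 = 0.150.
P(B ∈ {0, 1, 2}) = 0.311 + 0.312 + 0.150 = 0.773; P(A=2, B ∈ {0, 1, 2}) = 0.112 + 0.066 + 0.111 = 0.289.
P(A=2 | B ∈ {0, 1, 2}) = 0.289/0.773 = 0.3739.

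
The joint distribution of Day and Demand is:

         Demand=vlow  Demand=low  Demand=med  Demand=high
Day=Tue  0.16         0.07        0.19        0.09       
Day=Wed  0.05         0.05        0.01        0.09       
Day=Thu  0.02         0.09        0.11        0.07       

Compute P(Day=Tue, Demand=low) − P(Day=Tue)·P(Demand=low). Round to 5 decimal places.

P(Day=Tue) = 0.16 + 0.07 + 0.19 + 0.09 = 0.51.
P(Demand=low) = 0.07 + 0.05 + 0.09 = 0.21.
P(Day=Tue, Demand=low) − P(Day=Tue)P(Demand=low) = 0.07 − 0.51×0.21 = -0.03710.

-0.03710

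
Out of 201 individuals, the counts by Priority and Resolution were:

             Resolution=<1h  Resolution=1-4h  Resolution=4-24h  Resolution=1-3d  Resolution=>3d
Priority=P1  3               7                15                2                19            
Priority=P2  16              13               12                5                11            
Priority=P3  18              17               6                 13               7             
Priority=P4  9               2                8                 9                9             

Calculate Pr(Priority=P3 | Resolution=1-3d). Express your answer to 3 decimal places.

0.448

Total with Resolution=1-3d: 2 + 5 + 13 + 9 = 29.
P(Priority=P3 | Resolution=1-3d) = 13/29 = 0.448.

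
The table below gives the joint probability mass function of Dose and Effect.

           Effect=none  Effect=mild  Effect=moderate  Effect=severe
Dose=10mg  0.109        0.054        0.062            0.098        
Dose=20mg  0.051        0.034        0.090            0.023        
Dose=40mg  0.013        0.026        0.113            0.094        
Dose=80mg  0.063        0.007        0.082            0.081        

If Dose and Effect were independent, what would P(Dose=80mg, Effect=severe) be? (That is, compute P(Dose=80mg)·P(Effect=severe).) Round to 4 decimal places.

0.0690

P(Dose=80mg) = 0.063 + 0.007 + 0.082 + 0.081 = 0.233.
P(Effect=severe) = 0.098 + 0.023 + 0.094 + 0.081 = 0.296.
Product: 0.233 × 0.296 = 0.0690.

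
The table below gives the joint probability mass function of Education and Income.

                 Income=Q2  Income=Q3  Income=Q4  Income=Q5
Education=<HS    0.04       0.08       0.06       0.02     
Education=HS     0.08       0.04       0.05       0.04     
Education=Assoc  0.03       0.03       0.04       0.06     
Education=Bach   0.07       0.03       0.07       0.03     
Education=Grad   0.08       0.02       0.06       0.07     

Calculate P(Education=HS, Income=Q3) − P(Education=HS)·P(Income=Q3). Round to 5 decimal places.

-0.00200

P(Education=HS) = 0.08 + 0.04 + 0.05 + 0.04 = 0.21.
P(Income=Q3) = 0.08 + 0.04 + 0.03 + 0.03 + 0.02 = 0.20.
P(Education=HS, Income=Q3) − P(Education=HS)P(Income=Q3) = 0.04 − 0.21×0.20 = -0.00200.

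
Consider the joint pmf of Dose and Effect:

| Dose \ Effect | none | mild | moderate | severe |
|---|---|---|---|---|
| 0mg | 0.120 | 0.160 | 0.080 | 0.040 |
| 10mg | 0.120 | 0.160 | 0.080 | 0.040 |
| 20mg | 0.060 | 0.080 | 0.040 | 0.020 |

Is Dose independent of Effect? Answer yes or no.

Every cell satisfies P(Dose,Effect) = P(Dose)·P(Effect). For instance P(Dose=20mg) = 0.200, P(Effect=none) = 0.300, and 0.200×0.300 = 0.060 matches the joint entry. So Dose and Effect are independent.

yes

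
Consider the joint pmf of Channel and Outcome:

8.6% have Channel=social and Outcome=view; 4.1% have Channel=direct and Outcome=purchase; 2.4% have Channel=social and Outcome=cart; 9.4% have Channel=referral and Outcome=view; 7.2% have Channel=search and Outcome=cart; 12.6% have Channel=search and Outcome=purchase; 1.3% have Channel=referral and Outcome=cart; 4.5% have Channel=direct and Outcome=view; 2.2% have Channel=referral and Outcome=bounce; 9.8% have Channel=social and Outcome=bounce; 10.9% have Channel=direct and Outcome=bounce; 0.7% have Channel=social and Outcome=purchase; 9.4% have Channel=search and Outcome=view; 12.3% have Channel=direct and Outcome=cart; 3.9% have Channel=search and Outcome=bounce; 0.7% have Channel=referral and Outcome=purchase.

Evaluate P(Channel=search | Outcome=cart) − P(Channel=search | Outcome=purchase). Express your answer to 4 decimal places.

P(Outcome=cart) = 0.072 + 0.024 + 0.123 + 0.013 = 0.232; P(Channel=search | Outcome=cart) = 0.072/0.232 = 0.31034.
P(Outcome=purchase) = 0.126 + 0.007 + 0.041 + 0.007 = 0.181; P(Channel=search | Outcome=purchase) = 0.126/0.181 = 0.69613.
Difference = -0.3858.

-0.3858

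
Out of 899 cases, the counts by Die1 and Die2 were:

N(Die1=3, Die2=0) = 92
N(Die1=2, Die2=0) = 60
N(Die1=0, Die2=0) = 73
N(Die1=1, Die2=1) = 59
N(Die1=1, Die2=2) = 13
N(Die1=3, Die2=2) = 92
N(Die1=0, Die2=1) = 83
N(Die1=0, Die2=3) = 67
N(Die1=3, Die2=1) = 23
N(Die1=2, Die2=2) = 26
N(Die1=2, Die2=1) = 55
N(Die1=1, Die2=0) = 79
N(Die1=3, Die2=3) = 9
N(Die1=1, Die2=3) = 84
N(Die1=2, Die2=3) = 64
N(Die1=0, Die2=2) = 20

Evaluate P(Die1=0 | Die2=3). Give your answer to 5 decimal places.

Total with Die2=3: 67 + 84 + 64 + 9 = 224.
P(Die1=0 | Die2=3) = 67/224 = 0.29911.

0.29911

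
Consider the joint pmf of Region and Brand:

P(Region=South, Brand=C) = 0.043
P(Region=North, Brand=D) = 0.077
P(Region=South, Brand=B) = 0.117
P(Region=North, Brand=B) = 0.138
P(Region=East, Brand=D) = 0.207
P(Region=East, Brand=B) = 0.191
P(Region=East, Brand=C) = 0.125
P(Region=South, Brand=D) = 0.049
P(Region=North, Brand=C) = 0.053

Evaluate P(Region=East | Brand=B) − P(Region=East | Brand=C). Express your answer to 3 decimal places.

-0.137

P(Brand=B) = 0.138 + 0.117 + 0.191 = 0.446; P(Region=East | Brand=B) = 0.191/0.446 = 0.4283.
P(Brand=C) = 0.053 + 0.043 + 0.125 = 0.221; P(Region=East | Brand=C) = 0.125/0.221 = 0.5656.
Difference = -0.137.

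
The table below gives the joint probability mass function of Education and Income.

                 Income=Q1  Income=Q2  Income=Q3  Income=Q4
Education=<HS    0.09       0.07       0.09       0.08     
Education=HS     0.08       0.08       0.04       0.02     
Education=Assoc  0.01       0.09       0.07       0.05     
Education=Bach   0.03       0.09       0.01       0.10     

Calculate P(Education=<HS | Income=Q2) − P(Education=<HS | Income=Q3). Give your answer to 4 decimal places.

P(Income=Q2) = 0.07 + 0.08 + 0.09 + 0.09 = 0.33; P(Education=<HS | Income=Q2) = 0.07/0.33 = 0.21212.
P(Income=Q3) = 0.09 + 0.04 + 0.07 + 0.01 = 0.21; P(Education=<HS | Income=Q3) = 0.09/0.21 = 0.42857.
Difference = -0.2165.

-0.2165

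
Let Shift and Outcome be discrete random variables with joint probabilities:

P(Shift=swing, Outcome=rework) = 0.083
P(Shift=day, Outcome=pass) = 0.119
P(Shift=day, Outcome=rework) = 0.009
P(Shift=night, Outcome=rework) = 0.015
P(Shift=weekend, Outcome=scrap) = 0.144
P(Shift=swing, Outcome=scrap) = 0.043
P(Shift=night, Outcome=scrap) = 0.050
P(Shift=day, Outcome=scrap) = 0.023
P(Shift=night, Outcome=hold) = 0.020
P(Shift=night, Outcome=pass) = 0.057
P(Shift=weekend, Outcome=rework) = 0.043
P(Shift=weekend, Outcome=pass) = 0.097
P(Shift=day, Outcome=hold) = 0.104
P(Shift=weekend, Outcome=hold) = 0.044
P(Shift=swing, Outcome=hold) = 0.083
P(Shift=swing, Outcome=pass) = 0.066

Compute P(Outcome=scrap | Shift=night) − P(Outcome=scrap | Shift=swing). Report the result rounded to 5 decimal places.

P(Shift=night) = 0.057 + 0.015 + 0.050 + 0.020 = 0.142; P(Outcome=scrap | Shift=night) = 0.050/0.142 = 0.352113.
P(Shift=swing) = 0.066 + 0.083 + 0.043 + 0.083 = 0.275; P(Outcome=scrap | Shift=swing) = 0.043/0.275 = 0.156364.
Difference = 0.19575.

0.19575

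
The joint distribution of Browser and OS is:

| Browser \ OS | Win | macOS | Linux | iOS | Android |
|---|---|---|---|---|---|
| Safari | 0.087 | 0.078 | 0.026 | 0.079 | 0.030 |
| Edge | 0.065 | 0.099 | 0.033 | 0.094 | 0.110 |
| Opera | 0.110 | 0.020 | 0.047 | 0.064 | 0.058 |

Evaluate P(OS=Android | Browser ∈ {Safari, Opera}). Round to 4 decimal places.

0.1469

P(Browser=Safari) = 0.087 + 0.078 + 0.026 + 0.079 + 0.030 = 0.300.
P(Browser=Opera) = 0.110 + 0.020 + 0.047 + 0.064 + 0.058 = 0.299.
P(Browser ∈ {Safari, Opera}) = 0.300 + 0.299 = 0.599; P(OS=Android, Browser ∈ {Safari, Opera}) = 0.030 + 0.058 = 0.088.
P(OS=Android | Browser ∈ {Safari, Opera}) = 0.088/0.599 = 0.1469.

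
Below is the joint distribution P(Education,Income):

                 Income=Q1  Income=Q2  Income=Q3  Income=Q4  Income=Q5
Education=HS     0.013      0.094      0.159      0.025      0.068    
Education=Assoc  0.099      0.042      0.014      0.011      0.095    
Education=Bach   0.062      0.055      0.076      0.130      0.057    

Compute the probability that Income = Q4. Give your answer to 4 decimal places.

0.1660

P(Income=Q4) = 0.025 + 0.011 + 0.130 = 0.166.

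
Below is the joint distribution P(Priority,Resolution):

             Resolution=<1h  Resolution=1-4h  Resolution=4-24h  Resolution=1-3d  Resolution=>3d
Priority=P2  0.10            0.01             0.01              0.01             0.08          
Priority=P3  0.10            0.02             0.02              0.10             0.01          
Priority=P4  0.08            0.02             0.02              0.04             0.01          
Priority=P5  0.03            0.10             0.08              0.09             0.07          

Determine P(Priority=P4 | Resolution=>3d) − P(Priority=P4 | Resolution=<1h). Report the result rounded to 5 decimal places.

P(Resolution=>3d) = 0.08 + 0.01 + 0.01 + 0.07 = 0.17; P(Priority=P4 | Resolution=>3d) = 0.01/0.17 = 0.058824.
P(Resolution=<1h) = 0.10 + 0.10 + 0.08 + 0.03 = 0.31; P(Priority=P4 | Resolution=<1h) = 0.08/0.31 = 0.258065.
Difference = -0.19924.

-0.19924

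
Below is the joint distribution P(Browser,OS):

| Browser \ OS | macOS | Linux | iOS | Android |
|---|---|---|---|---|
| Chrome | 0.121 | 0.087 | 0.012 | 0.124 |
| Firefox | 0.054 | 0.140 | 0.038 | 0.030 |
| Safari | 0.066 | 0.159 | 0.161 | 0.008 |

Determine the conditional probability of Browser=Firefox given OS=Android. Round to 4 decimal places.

0.1852

P(OS=Android) = 0.124 + 0.030 + 0.008 = 0.162.
P(Browser=Firefox | OS=Android) = 0.030/0.162 = 0.1852.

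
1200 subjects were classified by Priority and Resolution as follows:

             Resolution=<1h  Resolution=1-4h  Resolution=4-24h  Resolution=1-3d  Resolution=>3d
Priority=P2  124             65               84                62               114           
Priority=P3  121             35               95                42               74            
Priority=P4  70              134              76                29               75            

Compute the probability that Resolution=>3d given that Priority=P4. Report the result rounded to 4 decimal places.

Total with Priority=P4: 70 + 134 + 76 + 29 + 75 = 384.
P(Resolution=>3d | Priority=P4) = 75/384 = 0.1953.

0.1953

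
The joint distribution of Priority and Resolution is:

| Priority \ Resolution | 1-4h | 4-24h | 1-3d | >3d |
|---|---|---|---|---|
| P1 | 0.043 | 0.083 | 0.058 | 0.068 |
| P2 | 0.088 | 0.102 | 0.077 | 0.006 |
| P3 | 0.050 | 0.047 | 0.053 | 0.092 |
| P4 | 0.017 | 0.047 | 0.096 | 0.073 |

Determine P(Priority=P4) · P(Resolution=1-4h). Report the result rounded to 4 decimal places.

P(Priority=P4) = 0.017 + 0.047 + 0.096 + 0.073 = 0.233.
P(Resolution=1-4h) = 0.043 + 0.088 + 0.050 + 0.017 = 0.198.
Product: 0.233 × 0.198 = 0.0461.

0.0461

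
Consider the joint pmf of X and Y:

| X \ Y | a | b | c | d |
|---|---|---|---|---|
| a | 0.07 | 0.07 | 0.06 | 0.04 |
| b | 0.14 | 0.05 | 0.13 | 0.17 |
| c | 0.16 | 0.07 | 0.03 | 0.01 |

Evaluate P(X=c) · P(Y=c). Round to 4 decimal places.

P(X=c) = 0.16 + 0.07 + 0.03 + 0.01 = 0.27.
P(Y=c) = 0.06 + 0.13 + 0.03 = 0.22.
Product: 0.27 × 0.22 = 0.0594.

0.0594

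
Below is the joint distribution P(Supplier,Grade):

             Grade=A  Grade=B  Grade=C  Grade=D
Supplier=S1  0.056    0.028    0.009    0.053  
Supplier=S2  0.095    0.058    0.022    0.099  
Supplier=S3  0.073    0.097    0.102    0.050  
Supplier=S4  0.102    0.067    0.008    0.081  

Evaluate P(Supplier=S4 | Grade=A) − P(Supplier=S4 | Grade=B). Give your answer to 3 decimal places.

0.045

P(Grade=A) = 0.056 + 0.095 + 0.073 + 0.102 = 0.326; P(Supplier=S4 | Grade=A) = 0.102/0.326 = 0.3129.
P(Grade=B) = 0.028 + 0.058 + 0.097 + 0.067 = 0.250; P(Supplier=S4 | Grade=B) = 0.067/0.250 = 0.2680.
Difference = 0.045.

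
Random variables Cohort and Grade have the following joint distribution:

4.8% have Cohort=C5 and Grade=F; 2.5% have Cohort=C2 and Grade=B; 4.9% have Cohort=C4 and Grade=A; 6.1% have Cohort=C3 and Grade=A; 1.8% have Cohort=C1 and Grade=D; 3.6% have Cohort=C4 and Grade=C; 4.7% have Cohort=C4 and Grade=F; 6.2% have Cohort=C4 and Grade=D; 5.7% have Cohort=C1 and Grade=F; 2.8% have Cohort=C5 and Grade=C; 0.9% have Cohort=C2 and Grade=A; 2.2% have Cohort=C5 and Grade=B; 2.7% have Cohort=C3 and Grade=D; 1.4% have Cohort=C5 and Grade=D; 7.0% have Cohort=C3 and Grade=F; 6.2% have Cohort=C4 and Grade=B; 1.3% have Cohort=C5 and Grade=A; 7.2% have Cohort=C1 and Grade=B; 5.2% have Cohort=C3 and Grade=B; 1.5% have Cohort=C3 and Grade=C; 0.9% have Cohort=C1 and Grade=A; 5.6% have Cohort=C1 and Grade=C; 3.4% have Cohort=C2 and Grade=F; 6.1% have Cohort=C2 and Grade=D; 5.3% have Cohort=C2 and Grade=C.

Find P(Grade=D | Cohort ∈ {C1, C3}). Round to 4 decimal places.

0.1030

P(Cohort=C1) = 0.009 + 0.072 + 0.056 + 0.018 + 0.057 = 0.212.
P(Cohort=C3) = 0.061 + 0.052 + 0.015 + 0.027 + 0.070 = 0.225.
P(Cohort ∈ {C1, C3}) = 0.212 + 0.225 = 0.437; P(Grade=D, Cohort ∈ {C1, C3}) = 0.018 + 0.027 = 0.045.
P(Grade=D | Cohort ∈ {C1, C3}) = 0.045/0.437 = 0.1030.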